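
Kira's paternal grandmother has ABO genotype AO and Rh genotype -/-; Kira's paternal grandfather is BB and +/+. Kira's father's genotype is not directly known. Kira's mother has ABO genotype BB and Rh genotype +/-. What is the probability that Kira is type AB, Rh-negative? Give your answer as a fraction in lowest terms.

1/16

Kira's father's ABO genotype from AO × BB: 1/2 AB, 1/2 BO.
Crossing each possibility with the mother BB and summing P(type AB): 1/2·1/2 + 1/2·0 = 1/4.
Similarly for Rh via the father's Rh distribution: P(Rh-) = 1/4.
Independent loci: 1/4 × 1/4 = 1/16.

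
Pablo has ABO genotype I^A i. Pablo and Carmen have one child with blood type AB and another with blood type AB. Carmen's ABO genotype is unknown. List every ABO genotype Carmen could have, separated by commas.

I^A I^B, I^B I^B, I^B i

For each candidate genotype of Carmen, check whether crossing it with I^A i can produce every observed child phenotype.
  I^A I^A → possible child types {A} ✗
  I^A I^B → possible child types {A, B, AB} ✓
  I^A i → possible child types {O, A} ✗
  I^B I^B → possible child types {B, AB} ✓
  I^B i → possible child types {O, A, B, AB} ✓
  i i → possible child types {O, A} ✗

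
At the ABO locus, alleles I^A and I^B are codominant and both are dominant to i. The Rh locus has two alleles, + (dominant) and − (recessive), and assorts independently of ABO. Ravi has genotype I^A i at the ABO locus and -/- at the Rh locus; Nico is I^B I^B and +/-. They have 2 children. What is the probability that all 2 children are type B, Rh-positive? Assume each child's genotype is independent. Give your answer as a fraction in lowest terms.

ABO cross I^A i × I^B I^B → 1/2 B, 1/2 AB.
Rh cross -/- × +/- → 1/2 Rh+, 1/2 Rh-; so P(type B, Rh-positive) = 1/2 × 1/2 = 1/4 per child.
All 2 independent: (1/4)^2 = 1/16.

1/16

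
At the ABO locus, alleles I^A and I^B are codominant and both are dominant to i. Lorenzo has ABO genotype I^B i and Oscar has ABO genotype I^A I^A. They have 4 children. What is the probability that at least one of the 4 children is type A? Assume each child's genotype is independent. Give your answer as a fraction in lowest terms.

15/16

ABO cross I^B i × I^A I^A → 1/2 A, 1/2 AB.
So P(type A) = 1/2 per child.
P(none) = (1/2)^4 = 1/16; P(at least one) = 1 − 1/16 = 15/16.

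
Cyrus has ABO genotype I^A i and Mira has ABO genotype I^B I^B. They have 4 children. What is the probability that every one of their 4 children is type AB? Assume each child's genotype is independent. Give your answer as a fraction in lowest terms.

1/16

ABO cross I^A i × I^B I^B → 1/2 B, 1/2 AB.
So P(type AB) = 1/2 per child.
All 4 independent: (1/2)^4 = 1/16.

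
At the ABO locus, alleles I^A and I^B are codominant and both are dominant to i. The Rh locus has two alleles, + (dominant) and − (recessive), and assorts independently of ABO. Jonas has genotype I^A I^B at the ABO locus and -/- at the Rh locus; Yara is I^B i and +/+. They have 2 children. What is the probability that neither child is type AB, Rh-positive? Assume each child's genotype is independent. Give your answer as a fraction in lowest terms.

9/16

ABO cross I^A I^B × I^B i → 1/4 A, 1/2 B, 1/4 AB.
Rh cross -/- × +/+ → 1 Rh+; so P(type AB, Rh-positive) = 1/4 × 1 = 1/4 per child.
P(not type AB, Rh-positive) = 3/4 for one child; (3/4)^2 = 9/16.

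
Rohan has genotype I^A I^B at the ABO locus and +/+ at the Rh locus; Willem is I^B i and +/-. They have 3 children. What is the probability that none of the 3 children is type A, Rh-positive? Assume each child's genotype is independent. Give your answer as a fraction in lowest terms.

27/64

ABO cross I^A I^B × I^B i → 1/4 A, 1/2 B, 1/4 AB.
Rh cross +/+ × +/- → 1 Rh+; so P(type A, Rh-positive) = 1/4 × 1 = 1/4 per child.
P(not type A, Rh-positive) = 3/4 for one child; (3/4)^3 = 27/64.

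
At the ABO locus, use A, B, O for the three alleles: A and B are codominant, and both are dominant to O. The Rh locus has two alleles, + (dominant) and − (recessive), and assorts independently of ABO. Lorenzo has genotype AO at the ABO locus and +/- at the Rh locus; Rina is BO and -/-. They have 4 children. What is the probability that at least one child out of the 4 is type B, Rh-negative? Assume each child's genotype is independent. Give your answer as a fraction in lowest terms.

ABO cross AO × BO → 1/4 O, 1/4 A, 1/4 B, 1/4 AB.
Rh cross +/- × -/- → 1/2 Rh+, 1/2 Rh-; so P(type B, Rh-negative) = 1/4 × 1/2 = 1/8 per child.
P(none) = (7/8)^4 = 2401/4096; P(at least one) = 1 − 2401/4096 = 1695/4096.

1695/4096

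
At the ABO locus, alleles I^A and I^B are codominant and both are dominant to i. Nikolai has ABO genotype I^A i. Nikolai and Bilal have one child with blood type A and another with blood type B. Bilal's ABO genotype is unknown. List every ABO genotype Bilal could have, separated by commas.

For each candidate genotype of Bilal, check whether crossing it with I^A i can produce every observed child phenotype.
  I^A I^A → possible child types {A} ✗
  I^A I^B → possible child types {A, B, AB} ✓
  I^A i → possible child types {O, A} ✗
  I^B I^B → possible child types {B, AB} ✗
  I^B i → possible child types {O, A, B, AB} ✓
  i i → possible child types {O, A} ✗

I^A I^B, I^B i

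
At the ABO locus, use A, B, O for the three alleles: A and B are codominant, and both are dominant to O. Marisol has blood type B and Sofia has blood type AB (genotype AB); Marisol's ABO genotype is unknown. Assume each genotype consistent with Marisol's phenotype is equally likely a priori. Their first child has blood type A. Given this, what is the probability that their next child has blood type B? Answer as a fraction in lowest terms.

Possible genotypes: Marisol ∈ {BB, BO}; Sofia ∈ {AB}.
Weight each parental genotype pair by prior × P(type-A child):
  BO × AB: posterior weight 1; P(next child type B) = 1/2.
Weighted sum = 1/2.

1/2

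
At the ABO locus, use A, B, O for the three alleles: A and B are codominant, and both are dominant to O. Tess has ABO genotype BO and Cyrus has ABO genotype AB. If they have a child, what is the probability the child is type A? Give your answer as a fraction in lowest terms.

1/4

ABO cross BO × AB → offspring phenotypes: 1/4 A, 1/2 B, 1/4 AB.
So P(type A) = 1/4.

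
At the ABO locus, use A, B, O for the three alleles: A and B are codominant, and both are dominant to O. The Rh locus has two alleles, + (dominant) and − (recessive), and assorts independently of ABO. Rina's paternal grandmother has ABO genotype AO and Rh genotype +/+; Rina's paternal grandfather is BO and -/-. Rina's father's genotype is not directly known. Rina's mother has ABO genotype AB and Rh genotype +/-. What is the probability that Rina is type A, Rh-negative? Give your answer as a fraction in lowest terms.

Rina's father's ABO genotype from AO × BO: 1/4 AB, 1/4 AO, 1/4 BO, 1/4 OO.
Crossing each possibility with the mother AB and summing P(type A): 1/4·1/4 + 1/4·1/2 + 1/4·1/4 + 1/4·1/2 = 3/8.
Similarly for Rh via the father's Rh distribution: P(Rh-) = 1/4.
Independent loci: 3/8 × 1/4 = 3/32.

3/32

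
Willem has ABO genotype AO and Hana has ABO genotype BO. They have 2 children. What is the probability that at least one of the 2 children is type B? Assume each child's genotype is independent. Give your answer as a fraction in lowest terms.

ABO cross AO × BO → 1/4 O, 1/4 A, 1/4 B, 1/4 AB.
So P(type B) = 1/4 per child.
P(none) = (3/4)^2 = 9/16; P(at least one) = 1 − 9/16 = 7/16.

7/16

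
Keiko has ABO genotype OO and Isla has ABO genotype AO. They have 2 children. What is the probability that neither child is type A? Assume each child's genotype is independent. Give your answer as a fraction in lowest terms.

1/4

ABO cross OO × AO → 1/2 O, 1/2 A.
So P(type A) = 1/2 per child.
P(not type A) = 1/2 for one child; (1/2)^2 = 1/4.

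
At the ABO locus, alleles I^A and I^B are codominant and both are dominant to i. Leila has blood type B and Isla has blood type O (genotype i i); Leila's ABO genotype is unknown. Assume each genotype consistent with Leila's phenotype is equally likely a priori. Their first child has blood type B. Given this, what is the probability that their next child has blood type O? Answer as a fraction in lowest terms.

1/6

Possible genotypes: Leila ∈ {I^B I^B, I^B i}; Isla ∈ {i i}.
Weight each parental genotype pair by prior × P(type-B child):
  I^B I^B × i i: posterior weight 2/3; P(next child type O) = 0.
  I^B i × i i: posterior weight 1/3; P(next child type O) = 1/2.
Weighted sum = 1/6.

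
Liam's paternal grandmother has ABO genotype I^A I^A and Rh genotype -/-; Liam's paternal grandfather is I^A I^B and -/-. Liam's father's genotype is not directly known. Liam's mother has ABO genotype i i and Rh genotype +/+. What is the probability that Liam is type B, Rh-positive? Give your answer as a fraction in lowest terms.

1/4

Liam's father's ABO genotype from I^A I^A × I^A I^B: 1/2 I^A I^A, 1/2 I^A I^B.
Crossing each possibility with the mother i i and summing P(type B): 1/2·0 + 1/2·1/2 = 1/4.
Similarly for Rh via the father's Rh distribution: P(Rh+) = 1.
Independent loci: 1/4 × 1 = 1/4.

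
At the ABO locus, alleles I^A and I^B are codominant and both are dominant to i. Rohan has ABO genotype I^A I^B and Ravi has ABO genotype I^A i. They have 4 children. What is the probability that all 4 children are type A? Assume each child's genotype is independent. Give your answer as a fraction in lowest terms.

1/16

ABO cross I^A I^B × I^A i → 1/2 A, 1/4 B, 1/4 AB.
So P(type A) = 1/2 per child.
All 4 independent: (1/2)^4 = 1/16.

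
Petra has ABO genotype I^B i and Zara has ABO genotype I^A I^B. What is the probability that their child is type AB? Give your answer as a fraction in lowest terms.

1/4

ABO cross I^B i × I^A I^B → offspring phenotypes: 1/4 A, 1/2 B, 1/4 AB.
So P(type AB) = 1/4.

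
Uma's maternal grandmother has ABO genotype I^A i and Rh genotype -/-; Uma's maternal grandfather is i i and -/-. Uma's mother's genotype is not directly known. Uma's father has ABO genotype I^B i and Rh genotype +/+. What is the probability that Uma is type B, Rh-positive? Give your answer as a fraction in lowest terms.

3/8

Uma's mother's ABO genotype from I^A i × i i: 1/2 I^A i, 1/2 i i.
Crossing each possibility with the father I^B i and summing P(type B): 1/2·1/4 + 1/2·1/2 = 3/8.
Similarly for Rh via the mother's Rh distribution: P(Rh+) = 1.
Independent loci: 3/8 × 1 = 3/8.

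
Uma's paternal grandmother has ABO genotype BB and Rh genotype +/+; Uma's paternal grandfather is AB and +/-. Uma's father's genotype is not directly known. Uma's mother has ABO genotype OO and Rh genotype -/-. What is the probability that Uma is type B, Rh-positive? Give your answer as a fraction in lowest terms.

Uma's father's ABO genotype from BB × AB: 1/2 AB, 1/2 BB.
Crossing each possibility with the mother OO and summing P(type B): 1/2·1/2 + 1/2·1 = 3/4.
Similarly for Rh via the father's Rh distribution: P(Rh+) = 3/4.
Independent loci: 3/4 × 3/4 = 9/16.

9/16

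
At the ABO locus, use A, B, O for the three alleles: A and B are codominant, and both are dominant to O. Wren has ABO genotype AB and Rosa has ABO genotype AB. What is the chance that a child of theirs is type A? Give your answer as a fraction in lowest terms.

ABO cross AB × AB → offspring phenotypes: 1/4 A, 1/4 B, 1/2 AB.
So P(type A) = 1/4.

1/4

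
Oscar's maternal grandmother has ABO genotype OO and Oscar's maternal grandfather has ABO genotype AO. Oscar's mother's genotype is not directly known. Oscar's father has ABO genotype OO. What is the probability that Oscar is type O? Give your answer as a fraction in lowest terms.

3/4

Oscar's mother's ABO genotype from OO × AO: 1/2 AO, 1/2 OO.
Crossing each possibility with the father OO and summing P(type O): 1/2·1/2 + 1/2·1 = 3/4.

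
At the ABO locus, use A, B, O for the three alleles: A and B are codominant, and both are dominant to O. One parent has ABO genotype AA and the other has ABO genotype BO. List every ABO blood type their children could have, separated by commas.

Gametes from AA × BO give offspring ABO genotypes AB, AO, i.e. phenotypes A, AB.

A, AB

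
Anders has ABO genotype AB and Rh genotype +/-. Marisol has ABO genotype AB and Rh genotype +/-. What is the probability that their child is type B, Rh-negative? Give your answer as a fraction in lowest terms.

ABO cross AB × AB → offspring phenotypes: 1/4 A, 1/4 B, 1/2 AB.
Rh cross +/- × +/- → 3/4 Rh+, 1/4 Rh-.
Independent loci: P(type B, Rh-negative) = 1/4 × 1/4 = 1/16.

1/16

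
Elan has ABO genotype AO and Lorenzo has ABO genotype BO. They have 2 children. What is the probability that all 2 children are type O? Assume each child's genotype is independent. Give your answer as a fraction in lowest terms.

ABO cross AO × BO → 1/4 O, 1/4 A, 1/4 B, 1/4 AB.
So P(type O) = 1/4 per child.
All 2 independent: (1/4)^2 = 1/16.

1/16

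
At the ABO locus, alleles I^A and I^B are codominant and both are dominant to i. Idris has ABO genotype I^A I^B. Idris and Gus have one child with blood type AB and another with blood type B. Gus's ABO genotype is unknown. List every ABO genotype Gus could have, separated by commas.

I^A I^B, I^A i, I^B I^B, I^B i

For each candidate genotype of Gus, check whether crossing it with I^A I^B can produce every observed child phenotype.
  I^A I^A → possible child types {A, AB} ✗
  I^A I^B → possible child types {A, B, AB} ✓
  I^A i → possible child types {A, B, AB} ✓
  I^B I^B → possible child types {B, AB} ✓
  I^B i → possible child types {A, B, AB} ✓
  i i → possible child types {A, B} ✗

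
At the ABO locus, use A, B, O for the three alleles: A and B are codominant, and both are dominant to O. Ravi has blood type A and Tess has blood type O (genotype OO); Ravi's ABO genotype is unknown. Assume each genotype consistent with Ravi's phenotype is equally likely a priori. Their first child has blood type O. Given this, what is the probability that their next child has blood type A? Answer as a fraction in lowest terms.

Possible genotypes: Ravi ∈ {AA, AO}; Tess ∈ {OO}.
Weight each parental genotype pair by prior × P(type-O child):
  AO × OO: posterior weight 1; P(next child type A) = 1/2.
Weighted sum = 1/2.

1/2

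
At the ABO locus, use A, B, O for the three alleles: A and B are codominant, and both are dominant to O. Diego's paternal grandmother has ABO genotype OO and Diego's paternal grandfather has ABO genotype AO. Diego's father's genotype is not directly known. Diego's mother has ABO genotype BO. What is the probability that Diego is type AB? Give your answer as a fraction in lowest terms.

1/8

Diego's father's ABO genotype from OO × AO: 1/2 AO, 1/2 OO.
Crossing each possibility with the mother BO and summing P(type AB): 1/2·1/4 + 1/2·0 = 1/8.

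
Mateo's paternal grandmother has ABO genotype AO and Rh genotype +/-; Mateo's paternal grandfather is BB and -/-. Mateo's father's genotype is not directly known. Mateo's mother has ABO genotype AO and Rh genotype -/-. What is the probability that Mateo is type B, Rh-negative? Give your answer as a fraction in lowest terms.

Mateo's father's ABO genotype from AO × BB: 1/2 AB, 1/2 BO.
Crossing each possibility with the mother AO and summing P(type B): 1/2·1/4 + 1/2·1/4 = 1/4.
Similarly for Rh via the father's Rh distribution: P(Rh-) = 3/4.
Independent loci: 1/4 × 3/4 = 3/16.

3/16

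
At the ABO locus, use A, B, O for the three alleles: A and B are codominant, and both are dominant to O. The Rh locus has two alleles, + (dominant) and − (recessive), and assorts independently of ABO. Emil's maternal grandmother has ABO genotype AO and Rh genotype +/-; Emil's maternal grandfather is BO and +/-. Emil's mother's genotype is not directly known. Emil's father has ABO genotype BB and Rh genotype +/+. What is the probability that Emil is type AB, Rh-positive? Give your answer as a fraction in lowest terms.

1/4

Emil's mother's ABO genotype from AO × BO: 1/4 AB, 1/4 AO, 1/4 BO, 1/4 OO.
Crossing each possibility with the father BB and summing P(type AB): 1/4·1/2 + 1/4·1/2 + 1/4·0 + 1/4·0 = 1/4.
Similarly for Rh via the mother's Rh distribution: P(Rh+) = 1.
Independent loci: 1/4 × 1 = 1/4.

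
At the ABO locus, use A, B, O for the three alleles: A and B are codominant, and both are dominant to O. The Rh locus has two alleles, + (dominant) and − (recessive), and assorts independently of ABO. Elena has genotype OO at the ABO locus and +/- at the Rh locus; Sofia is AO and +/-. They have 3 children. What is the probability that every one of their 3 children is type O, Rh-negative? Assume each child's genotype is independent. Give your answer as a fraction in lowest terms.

1/512

ABO cross OO × AO → 1/2 O, 1/2 A.
Rh cross +/- × +/- → 3/4 Rh+, 1/4 Rh-; so P(type O, Rh-negative) = 1/2 × 1/4 = 1/8 per child.
All 3 independent: (1/8)^3 = 1/512.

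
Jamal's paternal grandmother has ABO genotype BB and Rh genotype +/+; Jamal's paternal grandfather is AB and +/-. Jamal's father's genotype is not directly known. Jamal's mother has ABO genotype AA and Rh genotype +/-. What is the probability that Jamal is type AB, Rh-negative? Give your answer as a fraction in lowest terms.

3/32

Jamal's father's ABO genotype from BB × AB: 1/2 AB, 1/2 BB.
Crossing each possibility with the mother AA and summing P(type AB): 1/2·1/2 + 1/2·1 = 3/4.
Similarly for Rh via the father's Rh distribution: P(Rh-) = 1/8.
Independent loci: 3/4 × 1/8 = 3/32.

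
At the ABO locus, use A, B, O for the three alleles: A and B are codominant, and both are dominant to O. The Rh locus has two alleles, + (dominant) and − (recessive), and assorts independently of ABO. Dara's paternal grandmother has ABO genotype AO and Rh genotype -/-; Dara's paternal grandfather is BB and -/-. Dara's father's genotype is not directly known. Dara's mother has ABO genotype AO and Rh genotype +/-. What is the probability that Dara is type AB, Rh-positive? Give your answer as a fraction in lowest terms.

Dara's father's ABO genotype from AO × BB: 1/2 AB, 1/2 BO.
Crossing each possibility with the mother AO and summing P(type AB): 1/2·1/4 + 1/2·1/4 = 1/4.
Similarly for Rh via the father's Rh distribution: P(Rh+) = 1/2.
Independent loci: 1/4 × 1/2 = 1/8.

1/8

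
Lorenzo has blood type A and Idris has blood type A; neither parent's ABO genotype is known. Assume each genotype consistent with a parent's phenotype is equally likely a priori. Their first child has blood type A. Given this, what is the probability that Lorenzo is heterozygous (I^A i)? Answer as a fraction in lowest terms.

Possible genotypes: Lorenzo ∈ {I^A I^A, I^A i}; Idris ∈ {I^A I^A, I^A i}.
Weight each parental genotype pair by prior × P(type-A child):
  I^A I^A × I^A I^A: posterior weight 4/15.
  I^A I^A × I^A i: posterior weight 4/15.
  I^A i × I^A I^A: posterior weight 4/15.
  I^A i × I^A i: posterior weight 1/5.
Sum the posterior weight over pairs where Lorenzo is I^A i: 7/15.

7/15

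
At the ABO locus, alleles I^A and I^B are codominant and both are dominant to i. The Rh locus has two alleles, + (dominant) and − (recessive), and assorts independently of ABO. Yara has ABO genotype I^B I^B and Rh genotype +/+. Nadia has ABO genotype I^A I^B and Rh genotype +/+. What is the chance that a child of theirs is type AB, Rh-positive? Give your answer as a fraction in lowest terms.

1/2

ABO cross I^B I^B × I^A I^B → offspring phenotypes: 1/2 B, 1/2 AB.
Rh cross +/+ × +/+ → 1 Rh+.
Independent loci: P(type AB, Rh-positive) = 1/2 × 1 = 1/2.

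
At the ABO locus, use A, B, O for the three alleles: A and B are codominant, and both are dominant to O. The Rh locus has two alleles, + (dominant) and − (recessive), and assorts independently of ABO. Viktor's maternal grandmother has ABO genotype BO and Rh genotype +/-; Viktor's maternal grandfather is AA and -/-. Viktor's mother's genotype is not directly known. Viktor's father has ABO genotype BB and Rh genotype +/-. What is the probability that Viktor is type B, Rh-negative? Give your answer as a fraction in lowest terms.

3/16

Viktor's mother's ABO genotype from BO × AA: 1/2 AB, 1/2 AO.
Crossing each possibility with the father BB and summing P(type B): 1/2·1/2 + 1/2·1/2 = 1/2.
Similarly for Rh via the mother's Rh distribution: P(Rh-) = 3/8.
Independent loci: 1/2 × 3/8 = 3/16.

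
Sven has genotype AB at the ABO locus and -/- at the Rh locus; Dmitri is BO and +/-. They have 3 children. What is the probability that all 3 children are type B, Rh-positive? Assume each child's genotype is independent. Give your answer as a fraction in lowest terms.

1/64

ABO cross AB × BO → 1/4 A, 1/2 B, 1/4 AB.
Rh cross -/- × +/- → 1/2 Rh+, 1/2 Rh-; so P(type B, Rh-positive) = 1/2 × 1/2 = 1/4 per child.
All 3 independent: (1/4)^3 = 1/64.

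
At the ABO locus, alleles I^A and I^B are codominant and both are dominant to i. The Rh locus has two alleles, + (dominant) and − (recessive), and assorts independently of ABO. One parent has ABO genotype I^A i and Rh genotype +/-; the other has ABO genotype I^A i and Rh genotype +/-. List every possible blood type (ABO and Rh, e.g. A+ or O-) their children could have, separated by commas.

Gametes from I^A i × I^A i give offspring ABO genotypes I^A I^A, I^A i, i i, i.e. phenotypes O, A.
Rh cross +/- × +/- → phenotypes Rh+, Rh-.
Combining independently: O+, O-, A+, A-.

O+, O-, A+, A-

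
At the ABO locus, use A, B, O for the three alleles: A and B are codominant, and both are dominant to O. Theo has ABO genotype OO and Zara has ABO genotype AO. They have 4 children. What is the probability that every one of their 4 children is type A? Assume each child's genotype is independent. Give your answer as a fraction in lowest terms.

1/16

ABO cross OO × AO → 1/2 O, 1/2 A.
So P(type A) = 1/2 per child.
All 4 independent: (1/2)^4 = 1/16.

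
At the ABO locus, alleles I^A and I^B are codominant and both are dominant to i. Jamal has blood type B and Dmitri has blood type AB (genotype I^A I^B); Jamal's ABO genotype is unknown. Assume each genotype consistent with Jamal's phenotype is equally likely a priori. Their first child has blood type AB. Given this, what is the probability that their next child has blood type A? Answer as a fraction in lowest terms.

Possible genotypes: Jamal ∈ {I^B I^B, I^B i}; Dmitri ∈ {I^A I^B}.
Weight each parental genotype pair by prior × P(type-AB child):
  I^B I^B × I^A I^B: posterior weight 2/3; P(next child type A) = 0.
  I^B i × I^A I^B: posterior weight 1/3; P(next child type A) = 1/4.
Weighted sum = 1/12.

1/12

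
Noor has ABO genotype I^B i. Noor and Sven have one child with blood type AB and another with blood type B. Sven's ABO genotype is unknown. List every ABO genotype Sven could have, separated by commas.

For each candidate genotype of Sven, check whether crossing it with I^B i can produce every observed child phenotype.
  I^A I^A → possible child types {A, AB} ✗
  I^A I^B → possible child types {A, B, AB} ✓
  I^A i → possible child types {O, A, B, AB} ✓
  I^B I^B → possible child types {B} ✗
  I^B i → possible child types {O, B} ✗
  i i → possible child types {O, B} ✗

I^A I^B, I^A i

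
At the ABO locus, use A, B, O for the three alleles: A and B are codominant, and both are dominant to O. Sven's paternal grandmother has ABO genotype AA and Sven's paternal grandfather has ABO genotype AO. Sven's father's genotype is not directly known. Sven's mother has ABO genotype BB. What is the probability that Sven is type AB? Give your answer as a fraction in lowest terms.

3/4

Sven's father's ABO genotype from AA × AO: 1/2 AA, 1/2 AO.
Crossing each possibility with the mother BB and summing P(type AB): 1/2·1 + 1/2·1/2 = 3/4.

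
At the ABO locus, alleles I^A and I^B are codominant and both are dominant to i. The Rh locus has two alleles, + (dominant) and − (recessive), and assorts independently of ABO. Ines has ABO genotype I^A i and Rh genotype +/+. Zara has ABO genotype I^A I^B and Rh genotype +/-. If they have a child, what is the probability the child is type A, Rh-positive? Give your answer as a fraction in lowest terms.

ABO cross I^A i × I^A I^B → offspring phenotypes: 1/2 A, 1/4 B, 1/4 AB.
Rh cross +/+ × +/- → 1 Rh+.
Independent loci: P(type A, Rh-positive) = 1/2 × 1 = 1/2.

1/2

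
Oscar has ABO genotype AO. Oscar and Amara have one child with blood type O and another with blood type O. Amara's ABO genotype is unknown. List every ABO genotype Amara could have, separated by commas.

For each candidate genotype of Amara, check whether crossing it with AO can produce every observed child phenotype.
  AA → possible child types {A} ✗
  AB → possible child types {A, B, AB} ✗
  AO → possible child types {O, A} ✓
  BB → possible child types {B, AB} ✗
  BO → possible child types {O, A, B, AB} ✓
  OO → possible child types {O, A} ✓

AO, BO, OO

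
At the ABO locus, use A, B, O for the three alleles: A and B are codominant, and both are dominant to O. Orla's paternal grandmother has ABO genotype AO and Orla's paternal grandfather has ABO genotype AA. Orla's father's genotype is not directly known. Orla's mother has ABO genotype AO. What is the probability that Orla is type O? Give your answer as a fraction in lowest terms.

1/8

Orla's father's ABO genotype from AO × AA: 1/2 AA, 1/2 AO.
Crossing each possibility with the mother AO and summing P(type O): 1/2·0 + 1/2·1/4 = 1/8.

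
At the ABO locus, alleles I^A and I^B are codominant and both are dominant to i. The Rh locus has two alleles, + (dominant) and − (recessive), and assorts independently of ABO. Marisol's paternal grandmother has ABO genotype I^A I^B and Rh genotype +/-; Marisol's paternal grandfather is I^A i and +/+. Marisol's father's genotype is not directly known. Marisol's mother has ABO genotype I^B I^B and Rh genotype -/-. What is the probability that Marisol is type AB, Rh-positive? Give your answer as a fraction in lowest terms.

3/8

Marisol's father's ABO genotype from I^A I^B × I^A i: 1/4 I^A I^A, 1/4 I^A I^B, 1/4 I^A i, 1/4 I^B i.
Crossing each possibility with the mother I^B I^B and summing P(type AB): 1/4·1 + 1/4·1/2 + 1/4·1/2 + 1/4·0 = 1/2.
Similarly for Rh via the father's Rh distribution: P(Rh+) = 3/4.
Independent loci: 1/2 × 3/4 = 3/8.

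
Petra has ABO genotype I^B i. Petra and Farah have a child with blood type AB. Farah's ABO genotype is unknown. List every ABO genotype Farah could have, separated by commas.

For each candidate genotype of Farah, check whether crossing it with I^B i can produce every observed child phenotype.
  I^A I^A → possible child types {A, AB} ✓
  I^A I^B → possible child types {A, B, AB} ✓
  I^A i → possible child types {O, A, B, AB} ✓
  I^B I^B → possible child types {B} ✗
  I^B i → possible child types {O, B} ✗
  i i → possible child types {O, B} ✗

I^A I^A, I^A I^B, I^A i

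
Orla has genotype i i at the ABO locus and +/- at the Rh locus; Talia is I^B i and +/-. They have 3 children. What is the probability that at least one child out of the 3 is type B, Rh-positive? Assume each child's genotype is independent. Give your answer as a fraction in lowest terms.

ABO cross i i × I^B i → 1/2 O, 1/2 B.
Rh cross +/- × +/- → 3/4 Rh+, 1/4 Rh-; so P(type B, Rh-positive) = 1/2 × 3/4 = 3/8 per child.
P(none) = (5/8)^3 = 125/512; P(at least one) = 1 − 125/512 = 387/512.

387/512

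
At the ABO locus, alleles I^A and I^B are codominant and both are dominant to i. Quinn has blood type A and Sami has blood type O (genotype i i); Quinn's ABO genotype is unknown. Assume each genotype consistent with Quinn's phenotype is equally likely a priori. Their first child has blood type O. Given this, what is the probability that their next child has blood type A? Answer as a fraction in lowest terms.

Possible genotypes: Quinn ∈ {I^A I^A, I^A i}; Sami ∈ {i i}.
Weight each parental genotype pair by prior × P(type-O child):
  I^A i × i i: posterior weight 1; P(next child type A) = 1/2.
Weighted sum = 1/2.

1/2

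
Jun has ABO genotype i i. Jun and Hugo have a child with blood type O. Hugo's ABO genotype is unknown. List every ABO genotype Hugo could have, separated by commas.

For each candidate genotype of Hugo, check whether crossing it with i i can produce every observed child phenotype.
  I^A I^A → possible child types {A} ✗
  I^A I^B → possible child types {A, B} ✗
  I^A i → possible child types {O, A} ✓
  I^B I^B → possible child types {B} ✗
  I^B i → possible child types {O, B} ✓
  i i → possible child types {O} ✓

I^A i, I^B i, i i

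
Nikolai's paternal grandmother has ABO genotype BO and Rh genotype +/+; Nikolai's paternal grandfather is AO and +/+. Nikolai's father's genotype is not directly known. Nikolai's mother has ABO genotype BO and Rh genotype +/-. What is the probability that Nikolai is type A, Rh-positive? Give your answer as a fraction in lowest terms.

1/8

Nikolai's father's ABO genotype from BO × AO: 1/4 AB, 1/4 AO, 1/4 BO, 1/4 OO.
Crossing each possibility with the mother BO and summing P(type A): 1/4·1/4 + 1/4·1/4 + 1/4·0 + 1/4·0 = 1/8.
Similarly for Rh via the father's Rh distribution: P(Rh+) = 1.
Independent loci: 1/8 × 1 = 1/8.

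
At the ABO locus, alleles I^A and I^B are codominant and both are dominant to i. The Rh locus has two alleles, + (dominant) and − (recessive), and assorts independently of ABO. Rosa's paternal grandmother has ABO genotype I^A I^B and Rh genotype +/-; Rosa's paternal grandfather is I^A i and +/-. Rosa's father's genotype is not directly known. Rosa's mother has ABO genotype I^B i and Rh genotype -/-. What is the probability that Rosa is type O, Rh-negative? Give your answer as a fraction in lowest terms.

Rosa's father's ABO genotype from I^A I^B × I^A i: 1/4 I^A I^A, 1/4 I^A I^B, 1/4 I^A i, 1/4 I^B i.
Crossing each possibility with the mother I^B i and summing P(type O): 1/4·0 + 1/4·0 + 1/4·1/4 + 1/4·1/4 = 1/8.
Similarly for Rh via the father's Rh distribution: P(Rh-) = 1/2.
Independent loci: 1/8 × 1/2 = 1/16.

1/16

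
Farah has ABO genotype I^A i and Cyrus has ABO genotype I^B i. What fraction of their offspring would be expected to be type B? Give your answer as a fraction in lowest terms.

ABO cross I^A i × I^B i → offspring phenotypes: 1/4 O, 1/4 A, 1/4 B, 1/4 AB.
So P(type B) = 1/4.

1/4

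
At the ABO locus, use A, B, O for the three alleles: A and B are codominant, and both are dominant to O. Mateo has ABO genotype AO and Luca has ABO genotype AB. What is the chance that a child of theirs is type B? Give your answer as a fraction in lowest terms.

ABO cross AO × AB → offspring phenotypes: 1/2 A, 1/4 B, 1/4 AB.
So P(type B) = 1/4.

1/4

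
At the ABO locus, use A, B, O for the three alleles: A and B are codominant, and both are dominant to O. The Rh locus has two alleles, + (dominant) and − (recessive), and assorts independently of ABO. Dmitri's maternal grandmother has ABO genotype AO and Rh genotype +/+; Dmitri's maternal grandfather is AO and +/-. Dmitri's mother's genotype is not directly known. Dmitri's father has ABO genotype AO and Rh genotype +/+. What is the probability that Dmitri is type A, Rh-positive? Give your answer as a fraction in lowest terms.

3/4

Dmitri's mother's ABO genotype from AO × AO: 1/4 AA, 1/2 AO, 1/4 OO.
Crossing each possibility with the father AO and summing P(type A): 1/4·1 + 1/2·3/4 + 1/4·1/2 = 3/4.
Similarly for Rh via the mother's Rh distribution: P(Rh+) = 1.
Independent loci: 3/4 × 1 = 3/4.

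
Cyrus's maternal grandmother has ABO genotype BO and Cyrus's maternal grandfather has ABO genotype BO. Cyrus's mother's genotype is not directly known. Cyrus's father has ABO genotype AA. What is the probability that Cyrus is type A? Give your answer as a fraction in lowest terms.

1/2

Cyrus's mother's ABO genotype from BO × BO: 1/4 BB, 1/2 BO, 1/4 OO.
Crossing each possibility with the father AA and summing P(type A): 1/4·0 + 1/2·1/2 + 1/4·1 = 1/2.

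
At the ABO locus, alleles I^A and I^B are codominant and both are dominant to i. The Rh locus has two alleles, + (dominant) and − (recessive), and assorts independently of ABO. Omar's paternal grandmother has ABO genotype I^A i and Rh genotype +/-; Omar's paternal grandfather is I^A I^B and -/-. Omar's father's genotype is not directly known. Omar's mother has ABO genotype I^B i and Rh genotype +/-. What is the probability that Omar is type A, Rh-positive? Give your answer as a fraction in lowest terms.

Omar's father's ABO genotype from I^A i × I^A I^B: 1/4 I^A I^A, 1/4 I^A I^B, 1/4 I^A i, 1/4 I^B i.
Crossing each possibility with the mother I^B i and summing P(type A): 1/4·1/2 + 1/4·1/4 + 1/4·1/4 + 1/4·0 = 1/4.
Similarly for Rh via the father's Rh distribution: P(Rh+) = 5/8.
Independent loci: 1/4 × 5/8 = 5/32.

5/32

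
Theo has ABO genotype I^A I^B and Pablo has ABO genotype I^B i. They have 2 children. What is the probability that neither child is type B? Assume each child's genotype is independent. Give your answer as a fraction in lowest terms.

1/4

ABO cross I^A I^B × I^B i → 1/4 A, 1/2 B, 1/4 AB.
So P(type B) = 1/2 per child.
P(not type B) = 1/2 for one child; (1/2)^2 = 1/4.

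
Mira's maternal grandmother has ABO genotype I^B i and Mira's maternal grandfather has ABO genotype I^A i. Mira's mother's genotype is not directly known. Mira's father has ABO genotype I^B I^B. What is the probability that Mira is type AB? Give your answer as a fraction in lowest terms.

1/4

Mira's mother's ABO genotype from I^B i × I^A i: 1/4 I^A I^B, 1/4 I^A i, 1/4 I^B i, 1/4 i i.
Crossing each possibility with the father I^B I^B and summing P(type AB): 1/4·1/2 + 1/4·1/2 + 1/4·0 + 1/4·0 = 1/4.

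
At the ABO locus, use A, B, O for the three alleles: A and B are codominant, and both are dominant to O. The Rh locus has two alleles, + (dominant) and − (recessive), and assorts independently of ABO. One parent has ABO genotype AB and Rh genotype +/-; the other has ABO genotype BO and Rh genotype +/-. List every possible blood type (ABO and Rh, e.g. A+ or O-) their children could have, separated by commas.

A+, A-, B+, B-, AB+, AB-

Gametes from AB × BO give offspring ABO genotypes AB, AO, BB, BO, i.e. phenotypes A, B, AB.
Rh cross +/- × +/- → phenotypes Rh+, Rh-.
Combining independently: A+, A-, B+, B-, AB+, AB-.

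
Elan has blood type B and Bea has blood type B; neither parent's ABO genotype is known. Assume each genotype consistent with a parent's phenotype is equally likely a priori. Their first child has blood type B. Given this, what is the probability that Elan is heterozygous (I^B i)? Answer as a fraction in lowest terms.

7/15

Possible genotypes: Elan ∈ {I^B I^B, I^B i}; Bea ∈ {I^B I^B, I^B i}.
Weight each parental genotype pair by prior × P(type-B child):
  I^B I^B × I^B I^B: posterior weight 4/15.
  I^B I^B × I^B i: posterior weight 4/15.
  I^B i × I^B I^B: posterior weight 4/15.
  I^B i × I^B i: posterior weight 1/5.
Sum the posterior weight over pairs where Elan is I^B i: 7/15.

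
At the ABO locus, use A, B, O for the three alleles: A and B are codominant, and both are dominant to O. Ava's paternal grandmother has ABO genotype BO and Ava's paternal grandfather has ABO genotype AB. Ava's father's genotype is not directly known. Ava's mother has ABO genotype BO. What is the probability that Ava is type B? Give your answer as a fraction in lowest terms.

5/8

Ava's father's ABO genotype from BO × AB: 1/4 AB, 1/4 AO, 1/4 BB, 1/4 BO.
Crossing each possibility with the mother BO and summing P(type B): 1/4·1/2 + 1/4·1/4 + 1/4·1 + 1/4·3/4 = 5/8.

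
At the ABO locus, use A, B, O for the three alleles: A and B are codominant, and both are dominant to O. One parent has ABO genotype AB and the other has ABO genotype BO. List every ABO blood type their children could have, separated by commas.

Gametes from AB × BO give offspring ABO genotypes AB, AO, BB, BO, i.e. phenotypes A, B, AB.

A, B, AB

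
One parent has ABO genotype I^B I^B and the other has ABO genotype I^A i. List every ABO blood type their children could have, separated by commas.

B, AB

Gametes from I^B I^B × I^A i give offspring ABO genotypes I^A I^B, I^B i, i.e. phenotypes B, AB.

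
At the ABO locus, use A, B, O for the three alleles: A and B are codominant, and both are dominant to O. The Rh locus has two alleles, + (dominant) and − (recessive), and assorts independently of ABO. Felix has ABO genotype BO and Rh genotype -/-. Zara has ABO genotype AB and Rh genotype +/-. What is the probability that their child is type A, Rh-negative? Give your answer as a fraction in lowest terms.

1/8

ABO cross BO × AB → offspring phenotypes: 1/4 A, 1/2 B, 1/4 AB.
Rh cross -/- × +/- → 1/2 Rh+, 1/2 Rh-.
Independent loci: P(type A, Rh-negative) = 1/4 × 1/2 = 1/8.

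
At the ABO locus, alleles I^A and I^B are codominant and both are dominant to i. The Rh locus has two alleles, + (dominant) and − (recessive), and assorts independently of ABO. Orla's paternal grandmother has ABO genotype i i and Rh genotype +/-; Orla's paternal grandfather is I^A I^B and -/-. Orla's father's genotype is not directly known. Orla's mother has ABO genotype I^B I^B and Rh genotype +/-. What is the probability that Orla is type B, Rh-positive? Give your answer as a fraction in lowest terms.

15/32

Orla's father's ABO genotype from i i × I^A I^B: 1/2 I^A i, 1/2 I^B i.
Crossing each possibility with the mother I^B I^B and summing P(type B): 1/2·1/2 + 1/2·1 = 3/4.
Similarly for Rh via the father's Rh distribution: P(Rh+) = 5/8.
Independent loci: 3/4 × 5/8 = 15/32.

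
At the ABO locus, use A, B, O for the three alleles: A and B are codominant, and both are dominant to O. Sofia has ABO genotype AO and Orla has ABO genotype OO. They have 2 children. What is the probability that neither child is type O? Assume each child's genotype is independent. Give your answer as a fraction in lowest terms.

1/4

ABO cross AO × OO → 1/2 O, 1/2 A.
So P(type O) = 1/2 per child.
P(not type O) = 1/2 for one child; (1/2)^2 = 1/4.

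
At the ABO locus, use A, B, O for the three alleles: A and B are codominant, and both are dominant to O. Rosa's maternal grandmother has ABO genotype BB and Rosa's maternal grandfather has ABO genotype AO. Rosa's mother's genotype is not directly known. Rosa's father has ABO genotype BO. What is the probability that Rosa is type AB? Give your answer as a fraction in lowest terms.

1/8

Rosa's mother's ABO genotype from BB × AO: 1/2 AB, 1/2 BO.
Crossing each possibility with the father BO and summing P(type AB): 1/2·1/4 + 1/2·0 = 1/8.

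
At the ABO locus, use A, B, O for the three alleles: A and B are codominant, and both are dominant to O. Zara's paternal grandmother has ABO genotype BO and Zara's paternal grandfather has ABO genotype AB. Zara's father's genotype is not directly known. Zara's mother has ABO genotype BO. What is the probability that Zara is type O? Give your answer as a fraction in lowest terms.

1/8

Zara's father's ABO genotype from BO × AB: 1/4 AB, 1/4 AO, 1/4 BB, 1/4 BO.
Crossing each possibility with the mother BO and summing P(type O): 1/4·0 + 1/4·1/4 + 1/4·0 + 1/4·1/4 = 1/8.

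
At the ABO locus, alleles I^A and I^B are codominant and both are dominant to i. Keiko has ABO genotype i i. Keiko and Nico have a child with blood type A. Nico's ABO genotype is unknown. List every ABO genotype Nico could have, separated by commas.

I^A I^A, I^A I^B, I^A i

For each candidate genotype of Nico, check whether crossing it with i i can produce every observed child phenotype.
  I^A I^A → possible child types {A} ✓
  I^A I^B → possible child types {A, B} ✓
  I^A i → possible child types {O, A} ✓
  I^B I^B → possible child types {B} ✗
  I^B i → possible child types {O, B} ✗
  i i → possible child types {O} ✗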